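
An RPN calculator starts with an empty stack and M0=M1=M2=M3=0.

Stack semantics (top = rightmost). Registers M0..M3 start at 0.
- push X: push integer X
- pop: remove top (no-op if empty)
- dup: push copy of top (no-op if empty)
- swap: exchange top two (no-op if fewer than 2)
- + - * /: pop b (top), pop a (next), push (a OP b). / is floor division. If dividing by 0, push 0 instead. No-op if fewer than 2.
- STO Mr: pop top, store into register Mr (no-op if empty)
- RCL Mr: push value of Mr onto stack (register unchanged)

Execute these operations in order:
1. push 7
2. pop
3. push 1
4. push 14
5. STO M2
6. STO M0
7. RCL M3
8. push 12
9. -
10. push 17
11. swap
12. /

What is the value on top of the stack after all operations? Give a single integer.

After op 1 (push 7): stack=[7] mem=[0,0,0,0]
After op 2 (pop): stack=[empty] mem=[0,0,0,0]
After op 3 (push 1): stack=[1] mem=[0,0,0,0]
After op 4 (push 14): stack=[1,14] mem=[0,0,0,0]
After op 5 (STO M2): stack=[1] mem=[0,0,14,0]
After op 6 (STO M0): stack=[empty] mem=[1,0,14,0]
After op 7 (RCL M3): stack=[0] mem=[1,0,14,0]
After op 8 (push 12): stack=[0,12] mem=[1,0,14,0]
After op 9 (-): stack=[-12] mem=[1,0,14,0]
After op 10 (push 17): stack=[-12,17] mem=[1,0,14,0]
After op 11 (swap): stack=[17,-12] mem=[1,0,14,0]
After op 12 (/): stack=[-2] mem=[1,0,14,0]

Answer: -2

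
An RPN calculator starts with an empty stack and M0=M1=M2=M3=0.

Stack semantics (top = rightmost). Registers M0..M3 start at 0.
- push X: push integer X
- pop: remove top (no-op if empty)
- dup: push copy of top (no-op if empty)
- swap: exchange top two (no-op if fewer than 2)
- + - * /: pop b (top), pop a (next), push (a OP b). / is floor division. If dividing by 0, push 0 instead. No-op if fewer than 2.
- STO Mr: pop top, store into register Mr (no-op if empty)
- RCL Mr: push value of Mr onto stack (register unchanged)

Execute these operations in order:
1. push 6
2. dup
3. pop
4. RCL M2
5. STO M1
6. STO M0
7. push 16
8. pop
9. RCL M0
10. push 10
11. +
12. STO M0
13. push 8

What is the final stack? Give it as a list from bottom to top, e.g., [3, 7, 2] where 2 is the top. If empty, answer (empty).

After op 1 (push 6): stack=[6] mem=[0,0,0,0]
After op 2 (dup): stack=[6,6] mem=[0,0,0,0]
After op 3 (pop): stack=[6] mem=[0,0,0,0]
After op 4 (RCL M2): stack=[6,0] mem=[0,0,0,0]
After op 5 (STO M1): stack=[6] mem=[0,0,0,0]
After op 6 (STO M0): stack=[empty] mem=[6,0,0,0]
After op 7 (push 16): stack=[16] mem=[6,0,0,0]
After op 8 (pop): stack=[empty] mem=[6,0,0,0]
After op 9 (RCL M0): stack=[6] mem=[6,0,0,0]
After op 10 (push 10): stack=[6,10] mem=[6,0,0,0]
After op 11 (+): stack=[16] mem=[6,0,0,0]
After op 12 (STO M0): stack=[empty] mem=[16,0,0,0]
After op 13 (push 8): stack=[8] mem=[16,0,0,0]

Answer: [8]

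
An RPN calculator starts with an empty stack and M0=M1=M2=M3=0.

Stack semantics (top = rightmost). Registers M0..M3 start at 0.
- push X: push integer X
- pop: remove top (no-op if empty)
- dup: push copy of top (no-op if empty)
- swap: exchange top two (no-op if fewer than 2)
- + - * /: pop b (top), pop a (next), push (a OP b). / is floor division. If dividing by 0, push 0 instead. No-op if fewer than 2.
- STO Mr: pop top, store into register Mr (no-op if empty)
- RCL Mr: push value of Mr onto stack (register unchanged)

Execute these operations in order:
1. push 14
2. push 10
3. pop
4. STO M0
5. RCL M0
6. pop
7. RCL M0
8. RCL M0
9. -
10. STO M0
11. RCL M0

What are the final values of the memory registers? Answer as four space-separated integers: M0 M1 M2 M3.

Answer: 0 0 0 0

Derivation:
After op 1 (push 14): stack=[14] mem=[0,0,0,0]
After op 2 (push 10): stack=[14,10] mem=[0,0,0,0]
After op 3 (pop): stack=[14] mem=[0,0,0,0]
After op 4 (STO M0): stack=[empty] mem=[14,0,0,0]
After op 5 (RCL M0): stack=[14] mem=[14,0,0,0]
After op 6 (pop): stack=[empty] mem=[14,0,0,0]
After op 7 (RCL M0): stack=[14] mem=[14,0,0,0]
After op 8 (RCL M0): stack=[14,14] mem=[14,0,0,0]
After op 9 (-): stack=[0] mem=[14,0,0,0]
After op 10 (STO M0): stack=[empty] mem=[0,0,0,0]
After op 11 (RCL M0): stack=[0] mem=[0,0,0,0]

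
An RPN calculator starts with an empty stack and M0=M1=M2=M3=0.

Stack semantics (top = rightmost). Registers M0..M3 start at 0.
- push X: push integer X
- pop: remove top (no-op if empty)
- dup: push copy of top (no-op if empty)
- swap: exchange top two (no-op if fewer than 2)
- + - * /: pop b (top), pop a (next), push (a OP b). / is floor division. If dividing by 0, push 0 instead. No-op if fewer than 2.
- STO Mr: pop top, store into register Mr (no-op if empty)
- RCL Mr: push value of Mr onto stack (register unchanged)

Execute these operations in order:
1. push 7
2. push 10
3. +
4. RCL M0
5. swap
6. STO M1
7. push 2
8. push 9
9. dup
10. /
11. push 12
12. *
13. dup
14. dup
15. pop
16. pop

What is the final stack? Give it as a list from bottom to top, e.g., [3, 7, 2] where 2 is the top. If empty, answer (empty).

Answer: [0, 2, 12]

Derivation:
After op 1 (push 7): stack=[7] mem=[0,0,0,0]
After op 2 (push 10): stack=[7,10] mem=[0,0,0,0]
After op 3 (+): stack=[17] mem=[0,0,0,0]
After op 4 (RCL M0): stack=[17,0] mem=[0,0,0,0]
After op 5 (swap): stack=[0,17] mem=[0,0,0,0]
After op 6 (STO M1): stack=[0] mem=[0,17,0,0]
After op 7 (push 2): stack=[0,2] mem=[0,17,0,0]
After op 8 (push 9): stack=[0,2,9] mem=[0,17,0,0]
After op 9 (dup): stack=[0,2,9,9] mem=[0,17,0,0]
After op 10 (/): stack=[0,2,1] mem=[0,17,0,0]
After op 11 (push 12): stack=[0,2,1,12] mem=[0,17,0,0]
After op 12 (*): stack=[0,2,12] mem=[0,17,0,0]
After op 13 (dup): stack=[0,2,12,12] mem=[0,17,0,0]
After op 14 (dup): stack=[0,2,12,12,12] mem=[0,17,0,0]
After op 15 (pop): stack=[0,2,12,12] mem=[0,17,0,0]
After op 16 (pop): stack=[0,2,12] mem=[0,17,0,0]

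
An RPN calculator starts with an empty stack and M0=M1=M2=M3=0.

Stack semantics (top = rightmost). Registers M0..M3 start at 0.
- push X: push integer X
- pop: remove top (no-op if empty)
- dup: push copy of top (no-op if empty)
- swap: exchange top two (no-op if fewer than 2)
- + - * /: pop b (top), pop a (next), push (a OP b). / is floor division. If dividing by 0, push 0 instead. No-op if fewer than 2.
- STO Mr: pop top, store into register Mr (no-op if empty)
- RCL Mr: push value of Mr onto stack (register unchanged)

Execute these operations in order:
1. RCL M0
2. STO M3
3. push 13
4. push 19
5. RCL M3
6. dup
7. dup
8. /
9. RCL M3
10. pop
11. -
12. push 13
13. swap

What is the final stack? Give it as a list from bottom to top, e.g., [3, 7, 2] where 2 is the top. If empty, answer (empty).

After op 1 (RCL M0): stack=[0] mem=[0,0,0,0]
After op 2 (STO M3): stack=[empty] mem=[0,0,0,0]
After op 3 (push 13): stack=[13] mem=[0,0,0,0]
After op 4 (push 19): stack=[13,19] mem=[0,0,0,0]
After op 5 (RCL M3): stack=[13,19,0] mem=[0,0,0,0]
After op 6 (dup): stack=[13,19,0,0] mem=[0,0,0,0]
After op 7 (dup): stack=[13,19,0,0,0] mem=[0,0,0,0]
After op 8 (/): stack=[13,19,0,0] mem=[0,0,0,0]
After op 9 (RCL M3): stack=[13,19,0,0,0] mem=[0,0,0,0]
After op 10 (pop): stack=[13,19,0,0] mem=[0,0,0,0]
After op 11 (-): stack=[13,19,0] mem=[0,0,0,0]
After op 12 (push 13): stack=[13,19,0,13] mem=[0,0,0,0]
After op 13 (swap): stack=[13,19,13,0] mem=[0,0,0,0]

Answer: [13, 19, 13, 0]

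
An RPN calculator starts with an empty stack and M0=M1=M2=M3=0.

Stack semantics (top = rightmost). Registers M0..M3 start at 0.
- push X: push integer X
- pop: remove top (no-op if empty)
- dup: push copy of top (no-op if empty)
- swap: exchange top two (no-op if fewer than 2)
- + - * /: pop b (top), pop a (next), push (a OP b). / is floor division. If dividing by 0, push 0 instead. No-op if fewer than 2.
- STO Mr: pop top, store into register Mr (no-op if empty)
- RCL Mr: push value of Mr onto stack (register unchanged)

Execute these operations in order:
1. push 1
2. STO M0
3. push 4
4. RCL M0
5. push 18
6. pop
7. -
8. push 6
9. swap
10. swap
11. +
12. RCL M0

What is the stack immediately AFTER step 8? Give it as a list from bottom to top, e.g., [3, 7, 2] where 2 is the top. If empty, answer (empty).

After op 1 (push 1): stack=[1] mem=[0,0,0,0]
After op 2 (STO M0): stack=[empty] mem=[1,0,0,0]
After op 3 (push 4): stack=[4] mem=[1,0,0,0]
After op 4 (RCL M0): stack=[4,1] mem=[1,0,0,0]
After op 5 (push 18): stack=[4,1,18] mem=[1,0,0,0]
After op 6 (pop): stack=[4,1] mem=[1,0,0,0]
After op 7 (-): stack=[3] mem=[1,0,0,0]
After op 8 (push 6): stack=[3,6] mem=[1,0,0,0]

[3, 6]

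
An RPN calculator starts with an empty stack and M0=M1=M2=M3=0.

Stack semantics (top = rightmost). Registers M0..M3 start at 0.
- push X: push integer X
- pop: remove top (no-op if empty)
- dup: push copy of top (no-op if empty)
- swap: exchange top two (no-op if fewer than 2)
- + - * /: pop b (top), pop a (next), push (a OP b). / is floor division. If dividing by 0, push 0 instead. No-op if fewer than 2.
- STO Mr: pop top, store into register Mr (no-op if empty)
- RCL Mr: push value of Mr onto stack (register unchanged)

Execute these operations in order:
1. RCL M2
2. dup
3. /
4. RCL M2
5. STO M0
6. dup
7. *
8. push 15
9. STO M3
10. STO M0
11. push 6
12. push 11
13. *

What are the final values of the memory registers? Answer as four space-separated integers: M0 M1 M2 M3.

After op 1 (RCL M2): stack=[0] mem=[0,0,0,0]
After op 2 (dup): stack=[0,0] mem=[0,0,0,0]
After op 3 (/): stack=[0] mem=[0,0,0,0]
After op 4 (RCL M2): stack=[0,0] mem=[0,0,0,0]
After op 5 (STO M0): stack=[0] mem=[0,0,0,0]
After op 6 (dup): stack=[0,0] mem=[0,0,0,0]
After op 7 (*): stack=[0] mem=[0,0,0,0]
After op 8 (push 15): stack=[0,15] mem=[0,0,0,0]
After op 9 (STO M3): stack=[0] mem=[0,0,0,15]
After op 10 (STO M0): stack=[empty] mem=[0,0,0,15]
After op 11 (push 6): stack=[6] mem=[0,0,0,15]
After op 12 (push 11): stack=[6,11] mem=[0,0,0,15]
After op 13 (*): stack=[66] mem=[0,0,0,15]

Answer: 0 0 0 15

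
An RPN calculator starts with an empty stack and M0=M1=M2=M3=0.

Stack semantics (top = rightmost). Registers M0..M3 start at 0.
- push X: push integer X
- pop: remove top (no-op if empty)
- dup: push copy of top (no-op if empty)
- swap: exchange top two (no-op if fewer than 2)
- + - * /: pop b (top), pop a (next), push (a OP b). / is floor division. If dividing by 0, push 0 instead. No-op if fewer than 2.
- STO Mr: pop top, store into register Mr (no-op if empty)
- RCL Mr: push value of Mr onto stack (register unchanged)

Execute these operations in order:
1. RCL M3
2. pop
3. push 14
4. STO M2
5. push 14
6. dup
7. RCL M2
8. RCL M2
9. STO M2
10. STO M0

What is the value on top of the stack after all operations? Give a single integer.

After op 1 (RCL M3): stack=[0] mem=[0,0,0,0]
After op 2 (pop): stack=[empty] mem=[0,0,0,0]
After op 3 (push 14): stack=[14] mem=[0,0,0,0]
After op 4 (STO M2): stack=[empty] mem=[0,0,14,0]
After op 5 (push 14): stack=[14] mem=[0,0,14,0]
After op 6 (dup): stack=[14,14] mem=[0,0,14,0]
After op 7 (RCL M2): stack=[14,14,14] mem=[0,0,14,0]
After op 8 (RCL M2): stack=[14,14,14,14] mem=[0,0,14,0]
After op 9 (STO M2): stack=[14,14,14] mem=[0,0,14,0]
After op 10 (STO M0): stack=[14,14] mem=[14,0,14,0]

Answer: 14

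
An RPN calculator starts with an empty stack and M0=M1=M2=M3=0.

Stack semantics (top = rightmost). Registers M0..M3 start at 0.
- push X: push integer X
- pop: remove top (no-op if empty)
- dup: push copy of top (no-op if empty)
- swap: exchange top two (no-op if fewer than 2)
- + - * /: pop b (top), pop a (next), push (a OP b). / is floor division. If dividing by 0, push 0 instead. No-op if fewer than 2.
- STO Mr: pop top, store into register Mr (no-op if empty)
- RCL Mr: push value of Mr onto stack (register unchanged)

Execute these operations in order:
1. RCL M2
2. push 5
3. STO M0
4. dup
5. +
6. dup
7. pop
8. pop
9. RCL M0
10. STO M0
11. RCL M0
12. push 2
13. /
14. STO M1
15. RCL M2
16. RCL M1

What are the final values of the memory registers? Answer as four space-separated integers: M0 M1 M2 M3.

After op 1 (RCL M2): stack=[0] mem=[0,0,0,0]
After op 2 (push 5): stack=[0,5] mem=[0,0,0,0]
After op 3 (STO M0): stack=[0] mem=[5,0,0,0]
After op 4 (dup): stack=[0,0] mem=[5,0,0,0]
After op 5 (+): stack=[0] mem=[5,0,0,0]
After op 6 (dup): stack=[0,0] mem=[5,0,0,0]
After op 7 (pop): stack=[0] mem=[5,0,0,0]
After op 8 (pop): stack=[empty] mem=[5,0,0,0]
After op 9 (RCL M0): stack=[5] mem=[5,0,0,0]
After op 10 (STO M0): stack=[empty] mem=[5,0,0,0]
After op 11 (RCL M0): stack=[5] mem=[5,0,0,0]
After op 12 (push 2): stack=[5,2] mem=[5,0,0,0]
After op 13 (/): stack=[2] mem=[5,0,0,0]
After op 14 (STO M1): stack=[empty] mem=[5,2,0,0]
After op 15 (RCL M2): stack=[0] mem=[5,2,0,0]
After op 16 (RCL M1): stack=[0,2] mem=[5,2,0,0]

Answer: 5 2 0 0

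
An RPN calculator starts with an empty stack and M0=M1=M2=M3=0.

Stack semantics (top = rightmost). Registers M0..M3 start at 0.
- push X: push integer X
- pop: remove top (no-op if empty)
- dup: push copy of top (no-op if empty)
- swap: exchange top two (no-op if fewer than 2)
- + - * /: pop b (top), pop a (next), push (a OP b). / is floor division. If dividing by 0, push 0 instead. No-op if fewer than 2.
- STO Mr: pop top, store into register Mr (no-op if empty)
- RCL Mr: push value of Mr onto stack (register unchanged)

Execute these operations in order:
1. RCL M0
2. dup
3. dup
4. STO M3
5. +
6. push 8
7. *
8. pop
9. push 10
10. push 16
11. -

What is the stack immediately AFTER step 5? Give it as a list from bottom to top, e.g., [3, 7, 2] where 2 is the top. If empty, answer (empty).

After op 1 (RCL M0): stack=[0] mem=[0,0,0,0]
After op 2 (dup): stack=[0,0] mem=[0,0,0,0]
After op 3 (dup): stack=[0,0,0] mem=[0,0,0,0]
After op 4 (STO M3): stack=[0,0] mem=[0,0,0,0]
After op 5 (+): stack=[0] mem=[0,0,0,0]

[0]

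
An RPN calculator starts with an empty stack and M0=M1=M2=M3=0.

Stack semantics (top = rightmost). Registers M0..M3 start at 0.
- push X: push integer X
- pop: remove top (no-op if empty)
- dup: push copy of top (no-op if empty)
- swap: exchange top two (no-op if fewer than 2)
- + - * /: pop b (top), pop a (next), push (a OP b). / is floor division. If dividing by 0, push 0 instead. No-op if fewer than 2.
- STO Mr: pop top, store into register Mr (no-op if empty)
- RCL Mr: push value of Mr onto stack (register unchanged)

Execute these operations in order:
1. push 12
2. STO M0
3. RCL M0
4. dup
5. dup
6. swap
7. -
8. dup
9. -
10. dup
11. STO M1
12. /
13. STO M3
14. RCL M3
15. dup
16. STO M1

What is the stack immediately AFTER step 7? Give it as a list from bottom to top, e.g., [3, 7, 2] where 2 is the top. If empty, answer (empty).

After op 1 (push 12): stack=[12] mem=[0,0,0,0]
After op 2 (STO M0): stack=[empty] mem=[12,0,0,0]
After op 3 (RCL M0): stack=[12] mem=[12,0,0,0]
After op 4 (dup): stack=[12,12] mem=[12,0,0,0]
After op 5 (dup): stack=[12,12,12] mem=[12,0,0,0]
After op 6 (swap): stack=[12,12,12] mem=[12,0,0,0]
After op 7 (-): stack=[12,0] mem=[12,0,0,0]

[12, 0]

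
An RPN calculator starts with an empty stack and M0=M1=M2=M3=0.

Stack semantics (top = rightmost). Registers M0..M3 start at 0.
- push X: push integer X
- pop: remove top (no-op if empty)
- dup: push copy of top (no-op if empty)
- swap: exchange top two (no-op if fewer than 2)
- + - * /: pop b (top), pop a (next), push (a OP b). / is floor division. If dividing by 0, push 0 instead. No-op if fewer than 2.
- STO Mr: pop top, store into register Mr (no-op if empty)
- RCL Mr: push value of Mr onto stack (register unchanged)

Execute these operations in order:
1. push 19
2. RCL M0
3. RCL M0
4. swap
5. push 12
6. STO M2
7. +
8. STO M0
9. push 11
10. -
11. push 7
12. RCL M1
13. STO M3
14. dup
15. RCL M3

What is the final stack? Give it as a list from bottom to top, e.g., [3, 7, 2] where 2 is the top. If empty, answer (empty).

After op 1 (push 19): stack=[19] mem=[0,0,0,0]
After op 2 (RCL M0): stack=[19,0] mem=[0,0,0,0]
After op 3 (RCL M0): stack=[19,0,0] mem=[0,0,0,0]
After op 4 (swap): stack=[19,0,0] mem=[0,0,0,0]
After op 5 (push 12): stack=[19,0,0,12] mem=[0,0,0,0]
After op 6 (STO M2): stack=[19,0,0] mem=[0,0,12,0]
After op 7 (+): stack=[19,0] mem=[0,0,12,0]
After op 8 (STO M0): stack=[19] mem=[0,0,12,0]
After op 9 (push 11): stack=[19,11] mem=[0,0,12,0]
After op 10 (-): stack=[8] mem=[0,0,12,0]
After op 11 (push 7): stack=[8,7] mem=[0,0,12,0]
After op 12 (RCL M1): stack=[8,7,0] mem=[0,0,12,0]
After op 13 (STO M3): stack=[8,7] mem=[0,0,12,0]
After op 14 (dup): stack=[8,7,7] mem=[0,0,12,0]
After op 15 (RCL M3): stack=[8,7,7,0] mem=[0,0,12,0]

Answer: [8, 7, 7, 0]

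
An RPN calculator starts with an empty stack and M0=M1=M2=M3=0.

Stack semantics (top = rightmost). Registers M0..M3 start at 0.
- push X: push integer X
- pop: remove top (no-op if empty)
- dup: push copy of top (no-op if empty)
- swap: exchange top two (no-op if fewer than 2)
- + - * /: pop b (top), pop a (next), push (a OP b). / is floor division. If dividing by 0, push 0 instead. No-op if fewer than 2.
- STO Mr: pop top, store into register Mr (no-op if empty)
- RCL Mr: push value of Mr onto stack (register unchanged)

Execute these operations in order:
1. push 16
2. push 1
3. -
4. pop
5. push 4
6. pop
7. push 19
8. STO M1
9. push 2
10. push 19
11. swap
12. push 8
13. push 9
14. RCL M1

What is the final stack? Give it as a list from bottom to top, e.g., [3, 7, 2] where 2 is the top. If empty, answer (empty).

Answer: [19, 2, 8, 9, 19]

Derivation:
After op 1 (push 16): stack=[16] mem=[0,0,0,0]
After op 2 (push 1): stack=[16,1] mem=[0,0,0,0]
After op 3 (-): stack=[15] mem=[0,0,0,0]
After op 4 (pop): stack=[empty] mem=[0,0,0,0]
After op 5 (push 4): stack=[4] mem=[0,0,0,0]
After op 6 (pop): stack=[empty] mem=[0,0,0,0]
After op 7 (push 19): stack=[19] mem=[0,0,0,0]
After op 8 (STO M1): stack=[empty] mem=[0,19,0,0]
After op 9 (push 2): stack=[2] mem=[0,19,0,0]
After op 10 (push 19): stack=[2,19] mem=[0,19,0,0]
After op 11 (swap): stack=[19,2] mem=[0,19,0,0]
After op 12 (push 8): stack=[19,2,8] mem=[0,19,0,0]
After op 13 (push 9): stack=[19,2,8,9] mem=[0,19,0,0]
After op 14 (RCL M1): stack=[19,2,8,9,19] mem=[0,19,0,0]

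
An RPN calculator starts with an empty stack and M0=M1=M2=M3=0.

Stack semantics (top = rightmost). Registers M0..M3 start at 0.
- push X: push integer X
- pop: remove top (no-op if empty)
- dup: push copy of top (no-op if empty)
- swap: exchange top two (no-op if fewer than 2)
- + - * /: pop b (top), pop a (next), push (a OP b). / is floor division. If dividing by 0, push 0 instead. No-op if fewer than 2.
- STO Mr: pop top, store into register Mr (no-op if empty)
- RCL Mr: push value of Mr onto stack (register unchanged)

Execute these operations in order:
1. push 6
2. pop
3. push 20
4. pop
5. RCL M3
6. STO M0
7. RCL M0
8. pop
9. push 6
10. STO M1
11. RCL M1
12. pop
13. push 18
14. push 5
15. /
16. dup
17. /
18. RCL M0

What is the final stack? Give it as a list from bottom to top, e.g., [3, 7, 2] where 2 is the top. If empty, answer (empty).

After op 1 (push 6): stack=[6] mem=[0,0,0,0]
After op 2 (pop): stack=[empty] mem=[0,0,0,0]
After op 3 (push 20): stack=[20] mem=[0,0,0,0]
After op 4 (pop): stack=[empty] mem=[0,0,0,0]
After op 5 (RCL M3): stack=[0] mem=[0,0,0,0]
After op 6 (STO M0): stack=[empty] mem=[0,0,0,0]
After op 7 (RCL M0): stack=[0] mem=[0,0,0,0]
After op 8 (pop): stack=[empty] mem=[0,0,0,0]
After op 9 (push 6): stack=[6] mem=[0,0,0,0]
After op 10 (STO M1): stack=[empty] mem=[0,6,0,0]
After op 11 (RCL M1): stack=[6] mem=[0,6,0,0]
After op 12 (pop): stack=[empty] mem=[0,6,0,0]
After op 13 (push 18): stack=[18] mem=[0,6,0,0]
After op 14 (push 5): stack=[18,5] mem=[0,6,0,0]
After op 15 (/): stack=[3] mem=[0,6,0,0]
After op 16 (dup): stack=[3,3] mem=[0,6,0,0]
After op 17 (/): stack=[1] mem=[0,6,0,0]
After op 18 (RCL M0): stack=[1,0] mem=[0,6,0,0]

Answer: [1, 0]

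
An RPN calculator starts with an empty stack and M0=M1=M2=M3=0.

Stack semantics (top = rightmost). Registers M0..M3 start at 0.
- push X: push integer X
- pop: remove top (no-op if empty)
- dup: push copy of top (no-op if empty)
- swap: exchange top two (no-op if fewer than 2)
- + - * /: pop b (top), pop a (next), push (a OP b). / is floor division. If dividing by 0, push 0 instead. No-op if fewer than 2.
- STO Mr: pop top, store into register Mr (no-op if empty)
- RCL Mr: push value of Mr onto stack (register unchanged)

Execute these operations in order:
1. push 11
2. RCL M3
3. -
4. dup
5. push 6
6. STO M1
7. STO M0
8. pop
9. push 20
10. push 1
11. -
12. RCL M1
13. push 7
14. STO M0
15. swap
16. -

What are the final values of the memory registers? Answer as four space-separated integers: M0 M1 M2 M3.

Answer: 7 6 0 0

Derivation:
After op 1 (push 11): stack=[11] mem=[0,0,0,0]
After op 2 (RCL M3): stack=[11,0] mem=[0,0,0,0]
After op 3 (-): stack=[11] mem=[0,0,0,0]
After op 4 (dup): stack=[11,11] mem=[0,0,0,0]
After op 5 (push 6): stack=[11,11,6] mem=[0,0,0,0]
After op 6 (STO M1): stack=[11,11] mem=[0,6,0,0]
After op 7 (STO M0): stack=[11] mem=[11,6,0,0]
After op 8 (pop): stack=[empty] mem=[11,6,0,0]
After op 9 (push 20): stack=[20] mem=[11,6,0,0]
After op 10 (push 1): stack=[20,1] mem=[11,6,0,0]
After op 11 (-): stack=[19] mem=[11,6,0,0]
After op 12 (RCL M1): stack=[19,6] mem=[11,6,0,0]
After op 13 (push 7): stack=[19,6,7] mem=[11,6,0,0]
After op 14 (STO M0): stack=[19,6] mem=[7,6,0,0]
After op 15 (swap): stack=[6,19] mem=[7,6,0,0]
After op 16 (-): stack=[-13] mem=[7,6,0,0]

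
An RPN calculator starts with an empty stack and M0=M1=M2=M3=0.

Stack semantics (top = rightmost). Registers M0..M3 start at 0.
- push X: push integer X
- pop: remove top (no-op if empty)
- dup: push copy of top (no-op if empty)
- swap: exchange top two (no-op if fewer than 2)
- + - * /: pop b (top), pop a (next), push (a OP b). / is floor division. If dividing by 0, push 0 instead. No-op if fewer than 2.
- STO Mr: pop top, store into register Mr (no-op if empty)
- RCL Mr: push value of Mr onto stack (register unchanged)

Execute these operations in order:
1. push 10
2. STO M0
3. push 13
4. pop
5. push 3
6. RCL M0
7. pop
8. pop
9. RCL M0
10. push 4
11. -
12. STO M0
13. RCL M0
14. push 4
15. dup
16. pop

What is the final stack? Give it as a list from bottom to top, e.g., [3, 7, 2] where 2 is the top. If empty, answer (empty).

Answer: [6, 4]

Derivation:
After op 1 (push 10): stack=[10] mem=[0,0,0,0]
After op 2 (STO M0): stack=[empty] mem=[10,0,0,0]
After op 3 (push 13): stack=[13] mem=[10,0,0,0]
After op 4 (pop): stack=[empty] mem=[10,0,0,0]
After op 5 (push 3): stack=[3] mem=[10,0,0,0]
After op 6 (RCL M0): stack=[3,10] mem=[10,0,0,0]
After op 7 (pop): stack=[3] mem=[10,0,0,0]
After op 8 (pop): stack=[empty] mem=[10,0,0,0]
After op 9 (RCL M0): stack=[10] mem=[10,0,0,0]
After op 10 (push 4): stack=[10,4] mem=[10,0,0,0]
After op 11 (-): stack=[6] mem=[10,0,0,0]
After op 12 (STO M0): stack=[empty] mem=[6,0,0,0]
After op 13 (RCL M0): stack=[6] mem=[6,0,0,0]
After op 14 (push 4): stack=[6,4] mem=[6,0,0,0]
After op 15 (dup): stack=[6,4,4] mem=[6,0,0,0]
After op 16 (pop): stack=[6,4] mem=[6,0,0,0]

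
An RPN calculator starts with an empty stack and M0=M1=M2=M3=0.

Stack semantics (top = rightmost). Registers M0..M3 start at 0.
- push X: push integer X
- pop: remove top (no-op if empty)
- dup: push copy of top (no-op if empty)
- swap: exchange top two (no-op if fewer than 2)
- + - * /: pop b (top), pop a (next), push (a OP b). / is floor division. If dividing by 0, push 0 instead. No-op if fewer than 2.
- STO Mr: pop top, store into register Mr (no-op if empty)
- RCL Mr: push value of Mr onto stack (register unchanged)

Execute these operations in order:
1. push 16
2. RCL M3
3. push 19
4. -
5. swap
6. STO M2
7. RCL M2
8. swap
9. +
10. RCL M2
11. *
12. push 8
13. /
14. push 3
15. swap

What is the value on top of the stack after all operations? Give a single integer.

After op 1 (push 16): stack=[16] mem=[0,0,0,0]
After op 2 (RCL M3): stack=[16,0] mem=[0,0,0,0]
After op 3 (push 19): stack=[16,0,19] mem=[0,0,0,0]
After op 4 (-): stack=[16,-19] mem=[0,0,0,0]
After op 5 (swap): stack=[-19,16] mem=[0,0,0,0]
After op 6 (STO M2): stack=[-19] mem=[0,0,16,0]
After op 7 (RCL M2): stack=[-19,16] mem=[0,0,16,0]
After op 8 (swap): stack=[16,-19] mem=[0,0,16,0]
After op 9 (+): stack=[-3] mem=[0,0,16,0]
After op 10 (RCL M2): stack=[-3,16] mem=[0,0,16,0]
After op 11 (*): stack=[-48] mem=[0,0,16,0]
After op 12 (push 8): stack=[-48,8] mem=[0,0,16,0]
After op 13 (/): stack=[-6] mem=[0,0,16,0]
After op 14 (push 3): stack=[-6,3] mem=[0,0,16,0]
After op 15 (swap): stack=[3,-6] mem=[0,0,16,0]

Answer: -6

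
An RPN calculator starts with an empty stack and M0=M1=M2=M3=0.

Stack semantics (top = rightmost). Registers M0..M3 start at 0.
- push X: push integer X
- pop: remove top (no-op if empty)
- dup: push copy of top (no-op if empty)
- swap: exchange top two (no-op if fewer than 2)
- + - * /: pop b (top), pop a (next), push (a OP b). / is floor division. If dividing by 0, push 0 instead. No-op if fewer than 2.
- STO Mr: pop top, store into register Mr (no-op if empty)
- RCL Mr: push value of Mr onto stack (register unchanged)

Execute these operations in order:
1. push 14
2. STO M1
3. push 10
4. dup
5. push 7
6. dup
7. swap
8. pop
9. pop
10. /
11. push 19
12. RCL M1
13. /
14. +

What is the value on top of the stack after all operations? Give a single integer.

Answer: 2

Derivation:
After op 1 (push 14): stack=[14] mem=[0,0,0,0]
After op 2 (STO M1): stack=[empty] mem=[0,14,0,0]
After op 3 (push 10): stack=[10] mem=[0,14,0,0]
After op 4 (dup): stack=[10,10] mem=[0,14,0,0]
After op 5 (push 7): stack=[10,10,7] mem=[0,14,0,0]
After op 6 (dup): stack=[10,10,7,7] mem=[0,14,0,0]
After op 7 (swap): stack=[10,10,7,7] mem=[0,14,0,0]
After op 8 (pop): stack=[10,10,7] mem=[0,14,0,0]
After op 9 (pop): stack=[10,10] mem=[0,14,0,0]
After op 10 (/): stack=[1] mem=[0,14,0,0]
After op 11 (push 19): stack=[1,19] mem=[0,14,0,0]
After op 12 (RCL M1): stack=[1,19,14] mem=[0,14,0,0]
After op 13 (/): stack=[1,1] mem=[0,14,0,0]
After op 14 (+): stack=[2] mem=[0,14,0,0]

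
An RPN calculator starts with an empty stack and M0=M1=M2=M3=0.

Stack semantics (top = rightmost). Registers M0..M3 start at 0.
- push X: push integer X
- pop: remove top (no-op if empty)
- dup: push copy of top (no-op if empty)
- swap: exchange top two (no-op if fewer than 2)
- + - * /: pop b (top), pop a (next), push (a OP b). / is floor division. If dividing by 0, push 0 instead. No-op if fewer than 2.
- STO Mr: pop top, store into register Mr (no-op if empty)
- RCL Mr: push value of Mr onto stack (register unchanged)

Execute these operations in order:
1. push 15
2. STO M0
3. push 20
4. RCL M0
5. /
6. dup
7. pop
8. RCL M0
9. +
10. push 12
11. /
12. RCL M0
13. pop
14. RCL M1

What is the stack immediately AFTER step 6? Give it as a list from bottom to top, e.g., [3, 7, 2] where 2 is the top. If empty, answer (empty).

After op 1 (push 15): stack=[15] mem=[0,0,0,0]
After op 2 (STO M0): stack=[empty] mem=[15,0,0,0]
After op 3 (push 20): stack=[20] mem=[15,0,0,0]
After op 4 (RCL M0): stack=[20,15] mem=[15,0,0,0]
After op 5 (/): stack=[1] mem=[15,0,0,0]
After op 6 (dup): stack=[1,1] mem=[15,0,0,0]

[1, 1]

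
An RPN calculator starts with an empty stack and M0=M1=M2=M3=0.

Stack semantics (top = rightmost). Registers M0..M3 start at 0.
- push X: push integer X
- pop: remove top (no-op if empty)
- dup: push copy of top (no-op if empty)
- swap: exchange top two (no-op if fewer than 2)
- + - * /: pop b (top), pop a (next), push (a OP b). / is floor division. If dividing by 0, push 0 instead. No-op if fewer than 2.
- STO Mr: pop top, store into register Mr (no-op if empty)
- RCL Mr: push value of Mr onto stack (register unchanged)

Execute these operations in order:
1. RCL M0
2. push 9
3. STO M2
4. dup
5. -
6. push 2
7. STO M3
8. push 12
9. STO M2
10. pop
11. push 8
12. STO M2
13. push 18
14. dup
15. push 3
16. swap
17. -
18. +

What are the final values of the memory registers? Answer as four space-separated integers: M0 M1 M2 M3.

After op 1 (RCL M0): stack=[0] mem=[0,0,0,0]
After op 2 (push 9): stack=[0,9] mem=[0,0,0,0]
After op 3 (STO M2): stack=[0] mem=[0,0,9,0]
After op 4 (dup): stack=[0,0] mem=[0,0,9,0]
After op 5 (-): stack=[0] mem=[0,0,9,0]
After op 6 (push 2): stack=[0,2] mem=[0,0,9,0]
After op 7 (STO M3): stack=[0] mem=[0,0,9,2]
After op 8 (push 12): stack=[0,12] mem=[0,0,9,2]
After op 9 (STO M2): stack=[0] mem=[0,0,12,2]
After op 10 (pop): stack=[empty] mem=[0,0,12,2]
After op 11 (push 8): stack=[8] mem=[0,0,12,2]
After op 12 (STO M2): stack=[empty] mem=[0,0,8,2]
After op 13 (push 18): stack=[18] mem=[0,0,8,2]
After op 14 (dup): stack=[18,18] mem=[0,0,8,2]
After op 15 (push 3): stack=[18,18,3] mem=[0,0,8,2]
After op 16 (swap): stack=[18,3,18] mem=[0,0,8,2]
After op 17 (-): stack=[18,-15] mem=[0,0,8,2]
After op 18 (+): stack=[3] mem=[0,0,8,2]

Answer: 0 0 8 2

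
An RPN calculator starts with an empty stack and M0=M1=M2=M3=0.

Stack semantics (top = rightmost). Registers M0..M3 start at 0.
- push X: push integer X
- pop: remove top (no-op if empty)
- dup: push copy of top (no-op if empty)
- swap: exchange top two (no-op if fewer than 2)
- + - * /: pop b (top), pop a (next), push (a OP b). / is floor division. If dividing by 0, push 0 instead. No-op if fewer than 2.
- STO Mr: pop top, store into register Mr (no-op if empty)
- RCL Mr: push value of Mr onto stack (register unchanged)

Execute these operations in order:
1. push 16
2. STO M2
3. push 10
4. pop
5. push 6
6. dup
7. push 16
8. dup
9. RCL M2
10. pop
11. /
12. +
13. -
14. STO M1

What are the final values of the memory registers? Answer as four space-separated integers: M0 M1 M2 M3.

Answer: 0 -1 16 0

Derivation:
After op 1 (push 16): stack=[16] mem=[0,0,0,0]
After op 2 (STO M2): stack=[empty] mem=[0,0,16,0]
After op 3 (push 10): stack=[10] mem=[0,0,16,0]
After op 4 (pop): stack=[empty] mem=[0,0,16,0]
After op 5 (push 6): stack=[6] mem=[0,0,16,0]
After op 6 (dup): stack=[6,6] mem=[0,0,16,0]
After op 7 (push 16): stack=[6,6,16] mem=[0,0,16,0]
After op 8 (dup): stack=[6,6,16,16] mem=[0,0,16,0]
After op 9 (RCL M2): stack=[6,6,16,16,16] mem=[0,0,16,0]
After op 10 (pop): stack=[6,6,16,16] mem=[0,0,16,0]
After op 11 (/): stack=[6,6,1] mem=[0,0,16,0]
After op 12 (+): stack=[6,7] mem=[0,0,16,0]
After op 13 (-): stack=[-1] mem=[0,0,16,0]
After op 14 (STO M1): stack=[empty] mem=[0,-1,16,0]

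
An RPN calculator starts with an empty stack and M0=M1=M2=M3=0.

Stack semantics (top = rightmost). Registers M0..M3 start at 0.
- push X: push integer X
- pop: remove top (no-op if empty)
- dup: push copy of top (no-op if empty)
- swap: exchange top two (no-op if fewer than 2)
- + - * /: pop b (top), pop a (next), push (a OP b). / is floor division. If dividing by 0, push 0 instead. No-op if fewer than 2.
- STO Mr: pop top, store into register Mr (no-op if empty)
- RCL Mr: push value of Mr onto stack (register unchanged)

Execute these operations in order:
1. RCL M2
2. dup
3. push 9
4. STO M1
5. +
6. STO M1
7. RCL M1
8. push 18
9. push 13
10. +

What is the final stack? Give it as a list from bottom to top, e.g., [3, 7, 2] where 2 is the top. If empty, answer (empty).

Answer: [0, 31]

Derivation:
After op 1 (RCL M2): stack=[0] mem=[0,0,0,0]
After op 2 (dup): stack=[0,0] mem=[0,0,0,0]
After op 3 (push 9): stack=[0,0,9] mem=[0,0,0,0]
After op 4 (STO M1): stack=[0,0] mem=[0,9,0,0]
After op 5 (+): stack=[0] mem=[0,9,0,0]
After op 6 (STO M1): stack=[empty] mem=[0,0,0,0]
After op 7 (RCL M1): stack=[0] mem=[0,0,0,0]
After op 8 (push 18): stack=[0,18] mem=[0,0,0,0]
After op 9 (push 13): stack=[0,18,13] mem=[0,0,0,0]
After op 10 (+): stack=[0,31] mem=[0,0,0,0]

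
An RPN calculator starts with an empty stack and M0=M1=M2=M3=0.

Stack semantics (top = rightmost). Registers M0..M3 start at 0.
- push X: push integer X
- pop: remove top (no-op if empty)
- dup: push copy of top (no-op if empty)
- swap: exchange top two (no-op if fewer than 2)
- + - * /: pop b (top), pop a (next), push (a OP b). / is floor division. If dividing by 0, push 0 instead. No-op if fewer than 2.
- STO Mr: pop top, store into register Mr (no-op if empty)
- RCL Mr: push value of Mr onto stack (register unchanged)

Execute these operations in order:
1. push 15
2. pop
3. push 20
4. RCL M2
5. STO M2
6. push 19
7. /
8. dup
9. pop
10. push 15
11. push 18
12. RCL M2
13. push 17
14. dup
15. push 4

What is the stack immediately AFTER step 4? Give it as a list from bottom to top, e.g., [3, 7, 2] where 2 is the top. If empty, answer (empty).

After op 1 (push 15): stack=[15] mem=[0,0,0,0]
After op 2 (pop): stack=[empty] mem=[0,0,0,0]
After op 3 (push 20): stack=[20] mem=[0,0,0,0]
After op 4 (RCL M2): stack=[20,0] mem=[0,0,0,0]

[20, 0]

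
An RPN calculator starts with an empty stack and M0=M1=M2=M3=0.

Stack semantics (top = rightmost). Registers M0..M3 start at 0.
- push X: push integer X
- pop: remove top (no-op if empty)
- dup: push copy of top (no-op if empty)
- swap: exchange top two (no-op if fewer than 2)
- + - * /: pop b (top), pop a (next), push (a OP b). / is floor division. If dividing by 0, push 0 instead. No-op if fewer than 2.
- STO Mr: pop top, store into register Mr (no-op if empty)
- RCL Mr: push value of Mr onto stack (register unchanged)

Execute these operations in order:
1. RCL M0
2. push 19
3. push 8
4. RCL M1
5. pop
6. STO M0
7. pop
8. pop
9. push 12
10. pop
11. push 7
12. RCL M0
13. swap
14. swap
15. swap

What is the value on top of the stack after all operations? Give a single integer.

After op 1 (RCL M0): stack=[0] mem=[0,0,0,0]
After op 2 (push 19): stack=[0,19] mem=[0,0,0,0]
After op 3 (push 8): stack=[0,19,8] mem=[0,0,0,0]
After op 4 (RCL M1): stack=[0,19,8,0] mem=[0,0,0,0]
After op 5 (pop): stack=[0,19,8] mem=[0,0,0,0]
After op 6 (STO M0): stack=[0,19] mem=[8,0,0,0]
After op 7 (pop): stack=[0] mem=[8,0,0,0]
After op 8 (pop): stack=[empty] mem=[8,0,0,0]
After op 9 (push 12): stack=[12] mem=[8,0,0,0]
After op 10 (pop): stack=[empty] mem=[8,0,0,0]
After op 11 (push 7): stack=[7] mem=[8,0,0,0]
After op 12 (RCL M0): stack=[7,8] mem=[8,0,0,0]
After op 13 (swap): stack=[8,7] mem=[8,0,0,0]
After op 14 (swap): stack=[7,8] mem=[8,0,0,0]
After op 15 (swap): stack=[8,7] mem=[8,0,0,0]

Answer: 7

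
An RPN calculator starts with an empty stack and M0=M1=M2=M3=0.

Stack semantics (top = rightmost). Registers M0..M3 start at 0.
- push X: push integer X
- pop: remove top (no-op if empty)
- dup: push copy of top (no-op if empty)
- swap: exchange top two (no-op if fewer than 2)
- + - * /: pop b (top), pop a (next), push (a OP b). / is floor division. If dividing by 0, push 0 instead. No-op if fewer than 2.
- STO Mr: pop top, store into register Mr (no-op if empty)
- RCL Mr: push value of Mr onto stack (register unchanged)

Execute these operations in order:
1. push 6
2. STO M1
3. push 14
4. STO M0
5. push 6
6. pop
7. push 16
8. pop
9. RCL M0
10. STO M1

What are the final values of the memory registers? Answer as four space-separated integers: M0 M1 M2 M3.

Answer: 14 14 0 0

Derivation:
After op 1 (push 6): stack=[6] mem=[0,0,0,0]
After op 2 (STO M1): stack=[empty] mem=[0,6,0,0]
After op 3 (push 14): stack=[14] mem=[0,6,0,0]
After op 4 (STO M0): stack=[empty] mem=[14,6,0,0]
After op 5 (push 6): stack=[6] mem=[14,6,0,0]
After op 6 (pop): stack=[empty] mem=[14,6,0,0]
After op 7 (push 16): stack=[16] mem=[14,6,0,0]
After op 8 (pop): stack=[empty] mem=[14,6,0,0]
After op 9 (RCL M0): stack=[14] mem=[14,6,0,0]
After op 10 (STO M1): stack=[empty] mem=[14,14,0,0]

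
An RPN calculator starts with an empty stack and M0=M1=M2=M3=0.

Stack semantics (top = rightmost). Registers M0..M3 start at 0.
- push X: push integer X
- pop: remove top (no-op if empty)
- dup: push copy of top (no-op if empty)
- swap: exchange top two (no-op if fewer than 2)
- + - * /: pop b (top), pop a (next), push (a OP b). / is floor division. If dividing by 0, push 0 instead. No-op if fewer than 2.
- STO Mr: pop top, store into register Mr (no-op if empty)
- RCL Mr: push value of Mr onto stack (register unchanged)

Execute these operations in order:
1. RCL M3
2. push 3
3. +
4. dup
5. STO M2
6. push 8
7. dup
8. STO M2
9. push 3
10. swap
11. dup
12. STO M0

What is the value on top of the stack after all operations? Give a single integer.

After op 1 (RCL M3): stack=[0] mem=[0,0,0,0]
After op 2 (push 3): stack=[0,3] mem=[0,0,0,0]
After op 3 (+): stack=[3] mem=[0,0,0,0]
After op 4 (dup): stack=[3,3] mem=[0,0,0,0]
After op 5 (STO M2): stack=[3] mem=[0,0,3,0]
After op 6 (push 8): stack=[3,8] mem=[0,0,3,0]
After op 7 (dup): stack=[3,8,8] mem=[0,0,3,0]
After op 8 (STO M2): stack=[3,8] mem=[0,0,8,0]
After op 9 (push 3): stack=[3,8,3] mem=[0,0,8,0]
After op 10 (swap): stack=[3,3,8] mem=[0,0,8,0]
After op 11 (dup): stack=[3,3,8,8] mem=[0,0,8,0]
After op 12 (STO M0): stack=[3,3,8] mem=[8,0,8,0]

Answer: 8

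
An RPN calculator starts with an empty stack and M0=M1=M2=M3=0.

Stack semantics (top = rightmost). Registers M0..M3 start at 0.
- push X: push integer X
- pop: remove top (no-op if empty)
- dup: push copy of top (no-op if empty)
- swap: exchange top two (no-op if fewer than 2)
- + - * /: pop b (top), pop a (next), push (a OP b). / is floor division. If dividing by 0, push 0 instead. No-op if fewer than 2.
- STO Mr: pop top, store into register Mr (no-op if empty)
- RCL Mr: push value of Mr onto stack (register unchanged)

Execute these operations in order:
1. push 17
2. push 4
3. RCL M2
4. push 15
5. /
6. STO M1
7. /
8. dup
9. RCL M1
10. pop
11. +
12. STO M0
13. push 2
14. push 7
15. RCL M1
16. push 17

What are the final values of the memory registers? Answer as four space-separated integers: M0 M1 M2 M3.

After op 1 (push 17): stack=[17] mem=[0,0,0,0]
After op 2 (push 4): stack=[17,4] mem=[0,0,0,0]
After op 3 (RCL M2): stack=[17,4,0] mem=[0,0,0,0]
After op 4 (push 15): stack=[17,4,0,15] mem=[0,0,0,0]
After op 5 (/): stack=[17,4,0] mem=[0,0,0,0]
After op 6 (STO M1): stack=[17,4] mem=[0,0,0,0]
After op 7 (/): stack=[4] mem=[0,0,0,0]
After op 8 (dup): stack=[4,4] mem=[0,0,0,0]
After op 9 (RCL M1): stack=[4,4,0] mem=[0,0,0,0]
After op 10 (pop): stack=[4,4] mem=[0,0,0,0]
After op 11 (+): stack=[8] mem=[0,0,0,0]
After op 12 (STO M0): stack=[empty] mem=[8,0,0,0]
After op 13 (push 2): stack=[2] mem=[8,0,0,0]
After op 14 (push 7): stack=[2,7] mem=[8,0,0,0]
After op 15 (RCL M1): stack=[2,7,0] mem=[8,0,0,0]
After op 16 (push 17): stack=[2,7,0,17] mem=[8,0,0,0]

Answer: 8 0 0 0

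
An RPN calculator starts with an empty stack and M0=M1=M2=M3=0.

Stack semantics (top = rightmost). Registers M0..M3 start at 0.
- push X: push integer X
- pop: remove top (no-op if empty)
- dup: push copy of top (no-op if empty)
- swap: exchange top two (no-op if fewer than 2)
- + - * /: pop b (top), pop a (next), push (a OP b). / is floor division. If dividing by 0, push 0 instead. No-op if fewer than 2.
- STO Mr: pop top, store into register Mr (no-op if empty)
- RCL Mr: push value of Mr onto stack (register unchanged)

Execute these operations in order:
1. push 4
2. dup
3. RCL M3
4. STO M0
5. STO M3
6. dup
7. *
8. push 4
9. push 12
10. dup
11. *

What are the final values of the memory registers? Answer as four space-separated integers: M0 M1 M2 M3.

Answer: 0 0 0 4

Derivation:
After op 1 (push 4): stack=[4] mem=[0,0,0,0]
After op 2 (dup): stack=[4,4] mem=[0,0,0,0]
After op 3 (RCL M3): stack=[4,4,0] mem=[0,0,0,0]
After op 4 (STO M0): stack=[4,4] mem=[0,0,0,0]
After op 5 (STO M3): stack=[4] mem=[0,0,0,4]
After op 6 (dup): stack=[4,4] mem=[0,0,0,4]
After op 7 (*): stack=[16] mem=[0,0,0,4]
After op 8 (push 4): stack=[16,4] mem=[0,0,0,4]
After op 9 (push 12): stack=[16,4,12] mem=[0,0,0,4]
After op 10 (dup): stack=[16,4,12,12] mem=[0,0,0,4]
After op 11 (*): stack=[16,4,144] mem=[0,0,0,4]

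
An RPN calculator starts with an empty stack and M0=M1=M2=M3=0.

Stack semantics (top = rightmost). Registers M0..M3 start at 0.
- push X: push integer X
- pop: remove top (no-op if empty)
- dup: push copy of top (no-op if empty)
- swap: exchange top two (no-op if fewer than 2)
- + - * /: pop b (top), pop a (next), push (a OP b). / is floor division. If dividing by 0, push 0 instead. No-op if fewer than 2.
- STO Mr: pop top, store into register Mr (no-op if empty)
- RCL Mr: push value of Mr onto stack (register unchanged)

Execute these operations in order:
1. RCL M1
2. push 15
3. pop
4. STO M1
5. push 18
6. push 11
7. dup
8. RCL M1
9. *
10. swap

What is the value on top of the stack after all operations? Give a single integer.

After op 1 (RCL M1): stack=[0] mem=[0,0,0,0]
After op 2 (push 15): stack=[0,15] mem=[0,0,0,0]
After op 3 (pop): stack=[0] mem=[0,0,0,0]
After op 4 (STO M1): stack=[empty] mem=[0,0,0,0]
After op 5 (push 18): stack=[18] mem=[0,0,0,0]
After op 6 (push 11): stack=[18,11] mem=[0,0,0,0]
After op 7 (dup): stack=[18,11,11] mem=[0,0,0,0]
After op 8 (RCL M1): stack=[18,11,11,0] mem=[0,0,0,0]
After op 9 (*): stack=[18,11,0] mem=[0,0,0,0]
After op 10 (swap): stack=[18,0,11] mem=[0,0,0,0]

Answer: 11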